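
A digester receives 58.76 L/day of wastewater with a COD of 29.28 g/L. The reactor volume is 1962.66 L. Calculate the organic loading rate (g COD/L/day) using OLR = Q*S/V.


OLR = Q * S / V
= 58.76 * 29.28 / 1962.66
= 0.8766 g/L/day

0.8766 g/L/day


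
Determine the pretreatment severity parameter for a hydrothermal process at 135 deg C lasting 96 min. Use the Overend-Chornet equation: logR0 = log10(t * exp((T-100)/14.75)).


logR0 = log10(t * exp((T - 100) / 14.75))
= log10(96 * exp((135 - 100) / 14.75))
= 3.0128

3.0128


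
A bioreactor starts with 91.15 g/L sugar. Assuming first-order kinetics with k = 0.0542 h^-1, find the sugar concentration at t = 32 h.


S = S0 * exp(-k * t)
S = 91.15 * exp(-0.0542 * 32)
S = 16.0885 g/L

16.0885 g/L


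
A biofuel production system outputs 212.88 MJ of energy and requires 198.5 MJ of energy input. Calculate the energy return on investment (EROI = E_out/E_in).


EROI = E_out / E_in
= 212.88 / 198.5
= 1.0724

1.0724


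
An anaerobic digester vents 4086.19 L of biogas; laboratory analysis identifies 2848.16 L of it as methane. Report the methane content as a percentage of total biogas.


CH4% = V_CH4 / V_total * 100
= 2848.16 / 4086.19 * 100
= 69.7021%

69.7021%


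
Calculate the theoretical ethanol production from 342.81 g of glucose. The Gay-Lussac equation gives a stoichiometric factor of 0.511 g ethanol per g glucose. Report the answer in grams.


Theoretical ethanol yield: m_EtOH = 0.511 * m_glucose
m_EtOH = 0.511 * 342.81 = 175.1759 g

175.1759 g


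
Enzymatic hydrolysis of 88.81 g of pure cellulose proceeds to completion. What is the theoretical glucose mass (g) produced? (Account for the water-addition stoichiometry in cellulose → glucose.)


glucose = cellulose * 180/162
= 88.81 * 180/162
= 98.6778 g

98.6778 g


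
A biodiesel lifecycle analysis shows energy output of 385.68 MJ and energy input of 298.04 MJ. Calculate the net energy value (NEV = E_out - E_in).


NEV = E_out - E_in
= 385.68 - 298.04
= 87.6400 MJ

87.6400 MJ


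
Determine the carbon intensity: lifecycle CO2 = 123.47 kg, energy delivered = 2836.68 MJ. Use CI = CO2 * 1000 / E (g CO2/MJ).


CI = CO2 * 1000 / E
= 123.47 * 1000 / 2836.68
= 43.5262 g CO2/MJ

43.5262 g CO2/MJ


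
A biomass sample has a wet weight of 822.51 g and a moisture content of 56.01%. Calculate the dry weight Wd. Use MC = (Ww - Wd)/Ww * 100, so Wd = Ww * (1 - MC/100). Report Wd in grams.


Wd = Ww * (1 - MC/100)
= 822.51 * (1 - 56.01/100)
= 361.8221 g

361.8221 g


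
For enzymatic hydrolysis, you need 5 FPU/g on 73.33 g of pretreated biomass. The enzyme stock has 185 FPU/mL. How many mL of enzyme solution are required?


V = dosage * m_sub / activity
V = 5 * 73.33 / 185
V = 1.9819 mL

1.9819 mL


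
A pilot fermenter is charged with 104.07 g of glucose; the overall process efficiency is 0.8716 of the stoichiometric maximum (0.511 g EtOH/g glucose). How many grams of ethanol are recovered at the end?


Actual ethanol: m = 0.511 * 104.07 * 0.8716
m = 46.3515 g

46.3515 g


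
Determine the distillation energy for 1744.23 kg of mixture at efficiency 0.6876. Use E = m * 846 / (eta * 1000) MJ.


E = m * 846 / (eta * 1000)
= 1744.23 * 846 / (0.6876 * 1000)
= 2146.0421 MJ

2146.0421 MJ


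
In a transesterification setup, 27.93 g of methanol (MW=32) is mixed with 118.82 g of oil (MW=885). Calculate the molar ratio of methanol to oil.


Molar ratio = n_MeOH / n_oil = (MeOH/32) / (oil/885) = (MeOH * 885) / (32 * oil)
= (27.93 * 885) / (32 * 118.82)
= 6.5009

6.5009


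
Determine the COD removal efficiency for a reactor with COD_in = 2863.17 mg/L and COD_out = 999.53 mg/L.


eta = (COD_in - COD_out) / COD_in * 100
= (2863.17 - 999.53) / 2863.17 * 100
= 65.0901%

65.0901%


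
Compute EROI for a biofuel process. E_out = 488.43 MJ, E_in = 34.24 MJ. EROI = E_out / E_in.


EROI = E_out / E_in
= 488.43 / 34.24
= 14.2649

14.2649


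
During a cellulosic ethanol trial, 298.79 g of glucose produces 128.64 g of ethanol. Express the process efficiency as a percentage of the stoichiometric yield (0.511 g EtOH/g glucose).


Fermentation efficiency = (actual / (0.511 * glucose)) * 100
= (128.64 / (0.511 * 298.79)) * 100
= 84.2537%

84.2537%


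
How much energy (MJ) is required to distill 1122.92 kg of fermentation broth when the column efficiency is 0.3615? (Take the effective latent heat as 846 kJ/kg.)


E = m * 846 / (eta * 1000)
= 1122.92 * 846 / (0.3615 * 1000)
= 2627.9124 MJ

2627.9124 MJ


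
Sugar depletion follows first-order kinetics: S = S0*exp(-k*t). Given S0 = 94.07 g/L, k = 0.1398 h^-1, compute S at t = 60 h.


S = S0 * exp(-k * t)
S = 94.07 * exp(-0.1398 * 60)
S = 0.0214 g/L

0.0214 g/L


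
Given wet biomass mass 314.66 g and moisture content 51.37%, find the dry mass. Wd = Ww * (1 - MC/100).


Wd = Ww * (1 - MC/100)
= 314.66 * (1 - 51.37/100)
= 153.0192 g

153.0192 g


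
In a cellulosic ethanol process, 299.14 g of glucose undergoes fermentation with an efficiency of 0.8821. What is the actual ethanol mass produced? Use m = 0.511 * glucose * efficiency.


Actual ethanol: m = 0.511 * 299.14 * 0.8821
m = 134.8383 g

134.8383 g


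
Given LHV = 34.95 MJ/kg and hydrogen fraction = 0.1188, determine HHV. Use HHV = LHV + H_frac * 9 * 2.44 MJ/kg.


HHV = LHV + H_frac * 9 * 2.44
= 34.95 + 0.1188 * 9 * 2.44
= 37.5588 MJ/kg

37.5588 MJ/kg


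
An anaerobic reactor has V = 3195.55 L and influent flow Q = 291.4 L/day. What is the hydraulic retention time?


HRT = V / Q
= 3195.55 / 291.4
= 10.9662 days

10.9662 days


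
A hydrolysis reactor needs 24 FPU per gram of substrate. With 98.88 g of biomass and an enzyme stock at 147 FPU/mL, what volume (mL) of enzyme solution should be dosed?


V = dosage * m_sub / activity
V = 24 * 98.88 / 147
V = 16.1437 mL

16.1437 mL


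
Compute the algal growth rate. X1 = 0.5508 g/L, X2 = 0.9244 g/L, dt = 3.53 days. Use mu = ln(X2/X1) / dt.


mu = ln(X2/X1) / dt
= ln(0.9244/0.5508) / 3.53
= 0.1467 per day

0.1467 per day


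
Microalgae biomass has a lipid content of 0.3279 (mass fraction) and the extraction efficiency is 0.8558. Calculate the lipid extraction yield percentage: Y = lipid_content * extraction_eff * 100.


Y = lipid_content * extraction_eff * 100
= 0.3279 * 0.8558 * 100
= 28.0617%

28.0617%


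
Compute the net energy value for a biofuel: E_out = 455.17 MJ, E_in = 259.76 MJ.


NEV = E_out - E_in
= 455.17 - 259.76
= 195.4100 MJ

195.4100 MJ


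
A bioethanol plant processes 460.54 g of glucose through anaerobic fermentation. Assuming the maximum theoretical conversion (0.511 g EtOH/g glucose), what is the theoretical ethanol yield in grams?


Theoretical ethanol yield: m_EtOH = 0.511 * m_glucose
m_EtOH = 0.511 * 460.54 = 235.3359 g

235.3359 g


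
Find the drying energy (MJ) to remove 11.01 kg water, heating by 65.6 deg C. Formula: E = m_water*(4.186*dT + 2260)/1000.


E = m_water * (4.186 * dT + 2260) / 1000
= 11.01 * (4.186 * 65.6 + 2260) / 1000
= 27.9060 MJ

27.9060 MJ


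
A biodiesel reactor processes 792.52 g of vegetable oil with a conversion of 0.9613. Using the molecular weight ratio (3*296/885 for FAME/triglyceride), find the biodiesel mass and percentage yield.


m_FAME = oil * conv * (3 * 296 / 885) = oil * conv * (888/885)
= 792.52 * 0.9613 * 888 / 885
= 764.4320 g
Y = m_FAME / oil * 100 = conv * (888/885) * 100
= 0.9613 * 888 / 885 * 100
= 96.46%

764.4320 g FAME; Y = 96.46%


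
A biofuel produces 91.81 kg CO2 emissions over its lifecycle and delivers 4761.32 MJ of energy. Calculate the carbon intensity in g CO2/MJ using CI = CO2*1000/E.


CI = CO2 * 1000 / E
= 91.81 * 1000 / 4761.32
= 19.2825 g CO2/MJ

19.2825 g CO2/MJ


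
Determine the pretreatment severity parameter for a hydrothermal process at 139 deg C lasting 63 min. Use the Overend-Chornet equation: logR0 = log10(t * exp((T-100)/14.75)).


logR0 = log10(t * exp((T - 100) / 14.75))
= log10(63 * exp((139 - 100) / 14.75))
= 2.9476

2.9476


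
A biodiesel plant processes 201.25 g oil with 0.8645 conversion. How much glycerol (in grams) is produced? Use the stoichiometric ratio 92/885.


glycerol = oil * conv * (92/885)
= 201.25 * 0.8645 * 92 / 885
= 18.0861 g

18.0861 g


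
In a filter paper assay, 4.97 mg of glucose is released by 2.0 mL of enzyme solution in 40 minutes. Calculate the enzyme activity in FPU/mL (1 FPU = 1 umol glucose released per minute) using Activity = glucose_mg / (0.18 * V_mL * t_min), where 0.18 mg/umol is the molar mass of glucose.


Activity = glucose_mg / (0.18 mg/umol * V_mL * t_min)
= 4.97 / (0.18 * 2.0 * 40)
= 0.3451 FPU/mL

0.3451 FPU/mL


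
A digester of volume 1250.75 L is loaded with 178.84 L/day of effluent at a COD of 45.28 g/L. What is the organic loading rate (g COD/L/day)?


OLR = Q * S / V
= 178.84 * 45.28 / 1250.75
= 6.4744 g/L/day

6.4744 g/L/day


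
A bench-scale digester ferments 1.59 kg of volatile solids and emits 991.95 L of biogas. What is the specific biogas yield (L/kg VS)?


Y = V / VS
= 991.95 / 1.59
= 623.8679 L/kg VS

623.8679 L/kg VS


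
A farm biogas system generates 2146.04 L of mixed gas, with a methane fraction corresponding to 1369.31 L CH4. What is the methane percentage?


CH4% = V_CH4 / V_total * 100
= 1369.31 / 2146.04 * 100
= 63.8064%

63.8064%


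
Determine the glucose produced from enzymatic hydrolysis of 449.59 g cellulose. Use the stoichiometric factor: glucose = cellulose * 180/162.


glucose = cellulose * 180/162
= 449.59 * 180/162
= 499.5444 g

499.5444 g


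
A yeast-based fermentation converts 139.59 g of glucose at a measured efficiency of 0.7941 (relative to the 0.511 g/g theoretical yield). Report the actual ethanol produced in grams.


Actual ethanol: m = 0.511 * 139.59 * 0.7941
m = 56.6435 g

56.6435 g


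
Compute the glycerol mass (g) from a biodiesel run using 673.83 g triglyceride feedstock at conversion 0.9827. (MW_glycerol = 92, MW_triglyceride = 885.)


glycerol = oil * conv * (92/885)
= 673.83 * 0.9827 * 92 / 885
= 68.8360 g

68.8360 g


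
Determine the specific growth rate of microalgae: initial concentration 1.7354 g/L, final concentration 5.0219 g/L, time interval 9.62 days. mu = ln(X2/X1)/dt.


mu = ln(X2/X1) / dt
= ln(5.0219/1.7354) / 9.62
= 0.1105 per day

0.1105 per day


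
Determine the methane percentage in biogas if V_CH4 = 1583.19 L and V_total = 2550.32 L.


CH4% = V_CH4 / V_total * 100
= 1583.19 / 2550.32 * 100
= 62.0781%

62.0781%


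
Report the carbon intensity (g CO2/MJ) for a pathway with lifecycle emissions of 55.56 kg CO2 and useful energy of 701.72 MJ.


CI = CO2 * 1000 / E
= 55.56 * 1000 / 701.72
= 79.1769 g CO2/MJ

79.1769 g CO2/MJ


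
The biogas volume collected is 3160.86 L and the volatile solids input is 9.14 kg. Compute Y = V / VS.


Y = V / VS
= 3160.86 / 9.14
= 345.8271 L/kg VS

345.8271 L/kg VS


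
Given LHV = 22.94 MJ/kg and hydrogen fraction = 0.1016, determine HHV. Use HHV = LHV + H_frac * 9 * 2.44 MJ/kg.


HHV = LHV + H_frac * 9 * 2.44
= 22.94 + 0.1016 * 9 * 2.44
= 25.1711 MJ/kg

25.1711 MJ/kg


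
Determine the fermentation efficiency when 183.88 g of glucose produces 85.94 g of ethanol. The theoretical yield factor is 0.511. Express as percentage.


Fermentation efficiency = (actual / (0.511 * glucose)) * 100
= (85.94 / (0.511 * 183.88)) * 100
= 91.4618%

91.4618%


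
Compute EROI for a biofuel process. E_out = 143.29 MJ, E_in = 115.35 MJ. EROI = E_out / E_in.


EROI = E_out / E_in
= 143.29 / 115.35
= 1.2422

1.2422


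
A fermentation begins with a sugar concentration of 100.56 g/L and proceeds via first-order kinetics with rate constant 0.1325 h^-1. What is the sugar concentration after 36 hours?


S = S0 * exp(-k * t)
S = 100.56 * exp(-0.1325 * 36)
S = 0.8528 g/L

0.8528 g/L


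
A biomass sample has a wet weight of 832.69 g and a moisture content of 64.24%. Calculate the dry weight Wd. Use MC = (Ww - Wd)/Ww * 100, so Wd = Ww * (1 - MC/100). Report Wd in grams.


Wd = Ww * (1 - MC/100)
= 832.69 * (1 - 64.24/100)
= 297.7699 g

297.7699 g


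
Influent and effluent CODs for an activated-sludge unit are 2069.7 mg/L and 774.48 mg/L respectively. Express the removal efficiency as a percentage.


eta = (COD_in - COD_out) / COD_in * 100
= (2069.7 - 774.48) / 2069.7 * 100
= 62.5801%

62.5801%


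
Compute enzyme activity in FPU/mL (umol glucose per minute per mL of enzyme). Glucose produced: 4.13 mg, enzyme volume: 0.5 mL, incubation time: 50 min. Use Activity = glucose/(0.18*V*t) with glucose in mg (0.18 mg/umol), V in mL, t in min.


Activity = glucose_mg / (0.18 mg/umol * V_mL * t_min)
= 4.13 / (0.18 * 0.5 * 50)
= 0.9178 FPU/mL

0.9178 FPU/mL


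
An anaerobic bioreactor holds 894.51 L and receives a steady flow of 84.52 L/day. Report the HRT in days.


HRT = V / Q
= 894.51 / 84.52
= 10.5834 days

10.5834 days


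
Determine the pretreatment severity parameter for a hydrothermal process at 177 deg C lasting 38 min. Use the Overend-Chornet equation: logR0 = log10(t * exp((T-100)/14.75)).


logR0 = log10(t * exp((T - 100) / 14.75))
= log10(38 * exp((177 - 100) / 14.75))
= 3.8469

3.8469


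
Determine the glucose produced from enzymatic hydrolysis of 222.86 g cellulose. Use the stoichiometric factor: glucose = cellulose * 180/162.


glucose = cellulose * 180/162
= 222.86 * 180/162
= 247.6222 g

247.6222 g


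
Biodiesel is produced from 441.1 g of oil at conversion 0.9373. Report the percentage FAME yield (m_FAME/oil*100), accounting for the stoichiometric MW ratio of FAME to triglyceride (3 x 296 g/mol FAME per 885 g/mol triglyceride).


m_FAME = oil * conv * (3 * 296 / 885) = oil * conv * (888/885)
= 441.1 * 0.9373 * 888 / 885
= 414.8445 g
Y = m_FAME / oil * 100 = conv * (888/885) * 100
= 0.9373 * 888 / 885 * 100
= 94.05%

94.05%


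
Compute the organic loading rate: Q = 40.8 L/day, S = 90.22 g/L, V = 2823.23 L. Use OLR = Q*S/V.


OLR = Q * S / V
= 40.8 * 90.22 / 2823.23
= 1.3038 g/L/day

1.3038 g/L/day


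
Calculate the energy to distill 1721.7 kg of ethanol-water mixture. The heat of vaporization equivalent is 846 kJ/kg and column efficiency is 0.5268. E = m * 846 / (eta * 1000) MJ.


E = m * 846 / (eta * 1000)
= 1721.7 * 846 / (0.5268 * 1000)
= 2764.9169 MJ

2764.9169 MJ


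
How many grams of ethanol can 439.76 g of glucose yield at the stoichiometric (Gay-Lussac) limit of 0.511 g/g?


Theoretical ethanol yield: m_EtOH = 0.511 * m_glucose
m_EtOH = 0.511 * 439.76 = 224.7174 g

224.7174 g


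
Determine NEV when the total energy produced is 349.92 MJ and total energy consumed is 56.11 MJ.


NEV = E_out - E_in
= 349.92 - 56.11
= 293.8100 MJ

293.8100 MJ


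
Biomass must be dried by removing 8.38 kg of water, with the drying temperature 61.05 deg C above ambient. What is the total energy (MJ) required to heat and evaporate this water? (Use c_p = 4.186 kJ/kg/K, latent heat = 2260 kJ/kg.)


E = m_water * (4.186 * dT + 2260) / 1000
= 8.38 * (4.186 * 61.05 + 2260) / 1000
= 21.0804 MJ

21.0804 MJ


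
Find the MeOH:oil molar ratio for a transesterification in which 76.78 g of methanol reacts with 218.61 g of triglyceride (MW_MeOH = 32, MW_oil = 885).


Molar ratio = n_MeOH / n_oil = (MeOH/32) / (oil/885) = (MeOH * 885) / (32 * oil)
= (76.78 * 885) / (32 * 218.61)
= 9.7134

9.7134


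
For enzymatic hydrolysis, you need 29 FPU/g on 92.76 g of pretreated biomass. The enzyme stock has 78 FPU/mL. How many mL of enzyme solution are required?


V = dosage * m_sub / activity
V = 29 * 92.76 / 78
V = 34.4877 mL

34.4877 mL


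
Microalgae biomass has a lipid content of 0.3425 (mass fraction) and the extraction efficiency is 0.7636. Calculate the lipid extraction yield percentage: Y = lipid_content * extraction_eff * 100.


Y = lipid_content * extraction_eff * 100
= 0.3425 * 0.7636 * 100
= 26.1533%

26.1533%


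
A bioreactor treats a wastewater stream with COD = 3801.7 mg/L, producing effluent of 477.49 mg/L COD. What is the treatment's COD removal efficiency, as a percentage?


eta = (COD_in - COD_out) / COD_in * 100
= (3801.7 - 477.49) / 3801.7 * 100
= 87.4401%

87.4401%


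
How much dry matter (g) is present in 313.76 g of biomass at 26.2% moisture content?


Wd = Ww * (1 - MC/100)
= 313.76 * (1 - 26.2/100)
= 231.5549 g

231.5549 g


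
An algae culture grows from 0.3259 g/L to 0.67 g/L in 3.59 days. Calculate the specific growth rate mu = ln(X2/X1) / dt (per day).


mu = ln(X2/X1) / dt
= ln(0.67/0.3259) / 3.59
= 0.2007 per day

0.2007 per day


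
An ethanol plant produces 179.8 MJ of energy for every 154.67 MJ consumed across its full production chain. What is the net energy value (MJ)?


NEV = E_out - E_in
= 179.8 - 154.67
= 25.1300 MJ

25.1300 MJ


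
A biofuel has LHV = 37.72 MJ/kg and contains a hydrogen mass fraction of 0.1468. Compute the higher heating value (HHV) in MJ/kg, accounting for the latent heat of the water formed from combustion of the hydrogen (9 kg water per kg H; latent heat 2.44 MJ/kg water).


HHV = LHV + H_frac * 9 * 2.44
= 37.72 + 0.1468 * 9 * 2.44
= 40.9437 MJ/kg

40.9437 MJ/kg


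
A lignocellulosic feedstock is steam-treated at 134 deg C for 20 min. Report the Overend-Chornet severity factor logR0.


logR0 = log10(t * exp((T - 100) / 14.75))
= log10(20 * exp((134 - 100) / 14.75))
= 2.3021

2.3021


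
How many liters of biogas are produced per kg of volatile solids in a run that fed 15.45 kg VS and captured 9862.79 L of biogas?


Y = V / VS
= 9862.79 / 15.45
= 638.3683 L/kg VS

638.3683 L/kg VS


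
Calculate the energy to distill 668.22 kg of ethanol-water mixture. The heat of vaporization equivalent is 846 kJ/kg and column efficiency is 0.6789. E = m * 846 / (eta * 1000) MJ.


E = m * 846 / (eta * 1000)
= 668.22 * 846 / (0.6789 * 1000)
= 832.6913 MJ

832.6913 MJ


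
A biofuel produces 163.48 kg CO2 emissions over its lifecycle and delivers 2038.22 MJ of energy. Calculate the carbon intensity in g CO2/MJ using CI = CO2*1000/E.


CI = CO2 * 1000 / E
= 163.48 * 1000 / 2038.22
= 80.2072 g CO2/MJ

80.2072 g CO2/MJ


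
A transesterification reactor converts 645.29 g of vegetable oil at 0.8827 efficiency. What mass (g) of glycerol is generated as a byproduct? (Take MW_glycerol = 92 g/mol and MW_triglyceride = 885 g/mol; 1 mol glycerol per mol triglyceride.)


glycerol = oil * conv * (92/885)
= 645.29 * 0.8827 * 92 / 885
= 59.2124 g

59.2124 g


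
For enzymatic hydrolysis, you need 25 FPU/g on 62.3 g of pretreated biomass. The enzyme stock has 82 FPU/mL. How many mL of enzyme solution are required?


V = dosage * m_sub / activity
V = 25 * 62.3 / 82
V = 18.9939 mL

18.9939 mL


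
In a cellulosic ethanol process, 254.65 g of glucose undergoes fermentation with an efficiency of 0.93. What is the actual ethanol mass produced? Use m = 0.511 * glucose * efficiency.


Actual ethanol: m = 0.511 * 254.65 * 0.93
m = 121.0173 g

121.0173 g


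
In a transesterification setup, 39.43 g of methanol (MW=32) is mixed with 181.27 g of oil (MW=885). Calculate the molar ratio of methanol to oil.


Molar ratio = n_MeOH / n_oil = (MeOH/32) / (oil/885) = (MeOH * 885) / (32 * oil)
= (39.43 * 885) / (32 * 181.27)
= 6.0158

6.0158


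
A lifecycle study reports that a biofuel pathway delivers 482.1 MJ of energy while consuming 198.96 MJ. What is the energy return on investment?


EROI = E_out / E_in
= 482.1 / 198.96
= 2.4231

2.4231


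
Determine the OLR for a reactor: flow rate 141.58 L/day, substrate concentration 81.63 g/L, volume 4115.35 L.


OLR = Q * S / V
= 141.58 * 81.63 / 4115.35
= 2.8083 g/L/day

2.8083 g/L/day


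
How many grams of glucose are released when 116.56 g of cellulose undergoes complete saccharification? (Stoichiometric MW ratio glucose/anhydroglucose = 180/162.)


glucose = cellulose * 180/162
= 116.56 * 180/162
= 129.5111 g

129.5111 g


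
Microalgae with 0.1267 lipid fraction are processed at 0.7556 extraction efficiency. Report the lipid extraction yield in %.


Y = lipid_content * extraction_eff * 100
= 0.1267 * 0.7556 * 100
= 9.5735%

9.5735%


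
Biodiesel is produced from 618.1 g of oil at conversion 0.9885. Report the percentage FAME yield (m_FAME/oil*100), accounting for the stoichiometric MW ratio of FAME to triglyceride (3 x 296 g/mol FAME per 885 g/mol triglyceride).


m_FAME = oil * conv * (3 * 296 / 885) = oil * conv * (888/885)
= 618.1 * 0.9885 * 888 / 885
= 613.0630 g
Y = m_FAME / oil * 100 = conv * (888/885) * 100
= 0.9885 * 888 / 885 * 100
= 99.19%

99.19%


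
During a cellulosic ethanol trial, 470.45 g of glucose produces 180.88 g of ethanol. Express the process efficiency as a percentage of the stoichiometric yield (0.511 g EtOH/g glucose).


Fermentation efficiency = (actual / (0.511 * glucose)) * 100
= (180.88 / (0.511 * 470.45)) * 100
= 75.2413%

75.2413%


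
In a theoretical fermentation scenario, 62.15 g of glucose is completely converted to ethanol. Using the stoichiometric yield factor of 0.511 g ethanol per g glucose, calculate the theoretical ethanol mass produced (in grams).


Theoretical ethanol yield: m_EtOH = 0.511 * m_glucose
m_EtOH = 0.511 * 62.15 = 31.7586 g

31.7586 g


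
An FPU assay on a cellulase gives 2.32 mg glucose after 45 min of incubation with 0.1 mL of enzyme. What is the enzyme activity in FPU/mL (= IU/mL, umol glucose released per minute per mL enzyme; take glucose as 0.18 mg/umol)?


Activity = glucose_mg / (0.18 mg/umol * V_mL * t_min)
= 2.32 / (0.18 * 0.1 * 45)
= 2.8642 FPU/mL

2.8642 FPU/mL


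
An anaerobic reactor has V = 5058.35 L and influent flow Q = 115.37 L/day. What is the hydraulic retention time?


HRT = V / Q
= 5058.35 / 115.37
= 43.8446 days

43.8446 days


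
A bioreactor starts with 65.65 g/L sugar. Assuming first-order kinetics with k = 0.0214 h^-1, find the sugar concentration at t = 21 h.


S = S0 * exp(-k * t)
S = 65.65 * exp(-0.0214 * 21)
S = 41.8854 g/L

41.8854 g/L


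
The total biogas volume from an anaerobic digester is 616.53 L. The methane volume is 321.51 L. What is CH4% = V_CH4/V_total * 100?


CH4% = V_CH4 / V_total * 100
= 321.51 / 616.53 * 100
= 52.1483%

52.1483%


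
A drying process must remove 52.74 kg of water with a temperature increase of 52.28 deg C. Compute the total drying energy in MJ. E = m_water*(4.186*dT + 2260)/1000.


E = m_water * (4.186 * dT + 2260) / 1000
= 52.74 * (4.186 * 52.28 + 2260) / 1000
= 130.7342 MJ

130.7342 MJ


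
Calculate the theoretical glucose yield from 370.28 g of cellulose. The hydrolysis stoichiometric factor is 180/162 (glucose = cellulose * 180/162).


glucose = cellulose * 180/162
= 370.28 * 180/162
= 411.4222 g

411.4222 g


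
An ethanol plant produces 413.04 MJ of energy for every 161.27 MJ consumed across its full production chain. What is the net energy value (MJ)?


NEV = E_out - E_in
= 413.04 - 161.27
= 251.7700 MJ

251.7700 MJ


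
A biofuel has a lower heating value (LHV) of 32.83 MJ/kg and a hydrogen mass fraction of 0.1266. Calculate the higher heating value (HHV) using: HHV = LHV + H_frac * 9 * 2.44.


HHV = LHV + H_frac * 9 * 2.44
= 32.83 + 0.1266 * 9 * 2.44
= 35.6101 MJ/kg

35.6101 MJ/kg


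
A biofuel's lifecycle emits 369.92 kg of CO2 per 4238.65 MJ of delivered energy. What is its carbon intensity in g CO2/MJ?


CI = CO2 * 1000 / E
= 369.92 * 1000 / 4238.65
= 87.2731 g CO2/MJ

87.2731 g CO2/MJ


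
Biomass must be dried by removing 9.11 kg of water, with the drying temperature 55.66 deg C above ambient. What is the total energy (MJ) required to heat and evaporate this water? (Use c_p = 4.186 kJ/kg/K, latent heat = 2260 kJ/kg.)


E = m_water * (4.186 * dT + 2260) / 1000
= 9.11 * (4.186 * 55.66 + 2260) / 1000
= 22.7112 MJ

22.7112 MJ


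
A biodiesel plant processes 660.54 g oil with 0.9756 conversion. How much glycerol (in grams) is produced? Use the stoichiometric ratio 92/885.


glycerol = oil * conv * (92/885)
= 660.54 * 0.9756 * 92 / 885
= 66.9908 g

66.9908 g


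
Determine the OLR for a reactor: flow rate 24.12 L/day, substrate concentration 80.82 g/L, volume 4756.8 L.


OLR = Q * S / V
= 24.12 * 80.82 / 4756.8
= 0.4098 g/L/day

0.4098 g/L/day


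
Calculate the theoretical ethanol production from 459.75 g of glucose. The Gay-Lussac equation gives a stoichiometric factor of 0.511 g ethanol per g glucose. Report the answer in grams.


Theoretical ethanol yield: m_EtOH = 0.511 * m_glucose
m_EtOH = 0.511 * 459.75 = 234.9323 g

234.9323 g


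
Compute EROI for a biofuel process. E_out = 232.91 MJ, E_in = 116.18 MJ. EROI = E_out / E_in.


EROI = E_out / E_in
= 232.91 / 116.18
= 2.0047

2.0047


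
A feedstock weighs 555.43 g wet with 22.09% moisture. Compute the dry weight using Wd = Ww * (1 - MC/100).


Wd = Ww * (1 - MC/100)
= 555.43 * (1 - 22.09/100)
= 432.7355 g

432.7355 g


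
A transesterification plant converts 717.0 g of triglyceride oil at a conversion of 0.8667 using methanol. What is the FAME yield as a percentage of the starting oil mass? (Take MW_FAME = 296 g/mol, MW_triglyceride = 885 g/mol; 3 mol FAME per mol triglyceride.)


m_FAME = oil * conv * (3 * 296 / 885) = oil * conv * (888/885)
= 717.0 * 0.8667 * 888 / 885
= 623.5304 g
Y = m_FAME / oil * 100 = conv * (888/885) * 100
= 0.8667 * 888 / 885 * 100
= 86.96%

86.96%


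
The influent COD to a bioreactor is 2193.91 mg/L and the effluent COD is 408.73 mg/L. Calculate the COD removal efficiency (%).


eta = (COD_in - COD_out) / COD_in * 100
= (2193.91 - 408.73) / 2193.91 * 100
= 81.3698%

81.3698%


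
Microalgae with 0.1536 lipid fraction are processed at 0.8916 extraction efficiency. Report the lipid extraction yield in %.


Y = lipid_content * extraction_eff * 100
= 0.1536 * 0.8916 * 100
= 13.6950%

13.6950%


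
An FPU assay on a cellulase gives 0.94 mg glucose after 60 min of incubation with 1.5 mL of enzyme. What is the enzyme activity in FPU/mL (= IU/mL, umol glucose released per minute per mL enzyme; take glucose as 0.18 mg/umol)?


Activity = glucose_mg / (0.18 mg/umol * V_mL * t_min)
= 0.94 / (0.18 * 1.5 * 60)
= 0.0580 FPU/mL

0.0580 FPU/mL


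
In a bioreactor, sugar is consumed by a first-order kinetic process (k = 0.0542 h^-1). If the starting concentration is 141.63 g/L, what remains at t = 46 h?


S = S0 * exp(-k * t)
S = 141.63 * exp(-0.0542 * 46)
S = 11.7050 g/L

11.7050 g/L


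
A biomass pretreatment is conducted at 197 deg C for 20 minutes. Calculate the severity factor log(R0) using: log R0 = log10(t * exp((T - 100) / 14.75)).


logR0 = log10(t * exp((T - 100) / 14.75))
= log10(20 * exp((197 - 100) / 14.75))
= 4.1571

4.1571


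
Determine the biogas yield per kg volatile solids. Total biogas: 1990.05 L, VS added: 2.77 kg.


Y = V / VS
= 1990.05 / 2.77
= 718.4296 L/kg VS

718.4296 L/kg VS


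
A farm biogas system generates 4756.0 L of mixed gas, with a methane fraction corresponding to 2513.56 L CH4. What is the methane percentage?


CH4% = V_CH4 / V_total * 100
= 2513.56 / 4756.0 * 100
= 52.8503%

52.8503%


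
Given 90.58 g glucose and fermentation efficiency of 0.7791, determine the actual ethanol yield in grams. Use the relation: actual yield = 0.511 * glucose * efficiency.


Actual ethanol: m = 0.511 * 90.58 * 0.7791
m = 36.0617 g

36.0617 g


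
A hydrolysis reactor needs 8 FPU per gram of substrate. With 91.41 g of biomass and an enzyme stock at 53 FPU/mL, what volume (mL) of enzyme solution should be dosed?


V = dosage * m_sub / activity
V = 8 * 91.41 / 53
V = 13.7977 mL

13.7977 mL


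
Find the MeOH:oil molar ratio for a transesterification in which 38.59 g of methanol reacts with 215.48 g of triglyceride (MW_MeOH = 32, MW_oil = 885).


Molar ratio = n_MeOH / n_oil = (MeOH/32) / (oil/885) = (MeOH * 885) / (32 * oil)
= (38.59 * 885) / (32 * 215.48)
= 4.9529

4.9529


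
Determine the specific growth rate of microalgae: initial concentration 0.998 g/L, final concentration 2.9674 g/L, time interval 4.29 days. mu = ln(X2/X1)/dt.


mu = ln(X2/X1) / dt
= ln(2.9674/0.998) / 4.29
= 0.2540 per day

0.2540 per day


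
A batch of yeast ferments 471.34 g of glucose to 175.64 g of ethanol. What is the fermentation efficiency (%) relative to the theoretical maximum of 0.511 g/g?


Fermentation efficiency = (actual / (0.511 * glucose)) * 100
= (175.64 / (0.511 * 471.34)) * 100
= 72.9236%

72.9236%


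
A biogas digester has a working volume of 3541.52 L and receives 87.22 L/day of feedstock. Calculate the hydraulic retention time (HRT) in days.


HRT = V / Q
= 3541.52 / 87.22
= 40.6044 days

40.6044 days


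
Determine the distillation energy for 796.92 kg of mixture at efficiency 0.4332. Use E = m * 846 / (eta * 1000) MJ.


E = m * 846 / (eta * 1000)
= 796.92 * 846 / (0.4332 * 1000)
= 1556.3119 MJ

1556.3119 MJ


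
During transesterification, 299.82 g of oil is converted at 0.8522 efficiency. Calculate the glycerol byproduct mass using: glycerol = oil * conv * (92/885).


glycerol = oil * conv * (92/885)
= 299.82 * 0.8522 * 92 / 885
= 26.5611 g

26.5611 g


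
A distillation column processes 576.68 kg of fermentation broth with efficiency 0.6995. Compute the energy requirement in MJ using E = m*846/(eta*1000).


E = m * 846 / (eta * 1000)
= 576.68 * 846 / (0.6995 * 1000)
= 697.4572 MJ

697.4572 MJ


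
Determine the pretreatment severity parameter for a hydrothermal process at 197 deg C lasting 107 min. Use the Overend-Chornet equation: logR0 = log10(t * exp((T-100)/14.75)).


logR0 = log10(t * exp((T - 100) / 14.75))
= log10(107 * exp((197 - 100) / 14.75))
= 4.8854

4.8854


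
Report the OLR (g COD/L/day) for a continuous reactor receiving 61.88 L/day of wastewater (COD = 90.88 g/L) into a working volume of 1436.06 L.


OLR = Q * S / V
= 61.88 * 90.88 / 1436.06
= 3.9160 g/L/day

3.9160 g/L/day


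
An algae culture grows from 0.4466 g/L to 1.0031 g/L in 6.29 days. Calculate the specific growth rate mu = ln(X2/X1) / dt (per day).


mu = ln(X2/X1) / dt
= ln(1.0031/0.4466) / 6.29
= 0.1286 per day

0.1286 per day


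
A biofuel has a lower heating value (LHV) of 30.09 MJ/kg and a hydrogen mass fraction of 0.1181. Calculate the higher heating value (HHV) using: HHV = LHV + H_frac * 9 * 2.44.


HHV = LHV + H_frac * 9 * 2.44
= 30.09 + 0.1181 * 9 * 2.44
= 32.6835 MJ/kg

32.6835 MJ/kg


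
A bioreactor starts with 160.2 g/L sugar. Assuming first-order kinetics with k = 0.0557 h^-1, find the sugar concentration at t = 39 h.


S = S0 * exp(-k * t)
S = 160.2 * exp(-0.0557 * 39)
S = 18.2492 g/L

18.2492 g/L


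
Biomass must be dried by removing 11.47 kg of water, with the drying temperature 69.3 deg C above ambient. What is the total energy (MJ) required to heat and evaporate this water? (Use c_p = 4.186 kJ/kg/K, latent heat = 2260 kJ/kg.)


E = m_water * (4.186 * dT + 2260) / 1000
= 11.47 * (4.186 * 69.3 + 2260) / 1000
= 29.2495 MJ

29.2495 MJ


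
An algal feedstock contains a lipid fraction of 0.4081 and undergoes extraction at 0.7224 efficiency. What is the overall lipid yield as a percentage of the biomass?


Y = lipid_content * extraction_eff * 100
= 0.4081 * 0.7224 * 100
= 29.4811%

29.4811%


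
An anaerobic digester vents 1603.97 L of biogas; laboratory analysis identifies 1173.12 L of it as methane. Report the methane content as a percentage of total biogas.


CH4% = V_CH4 / V_total * 100
= 1173.12 / 1603.97 * 100
= 73.1385%

73.1385%


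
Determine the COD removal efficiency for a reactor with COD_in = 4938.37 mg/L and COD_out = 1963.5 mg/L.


eta = (COD_in - COD_out) / COD_in * 100
= (4938.37 - 1963.5) / 4938.37 * 100
= 60.2399%

60.2399%


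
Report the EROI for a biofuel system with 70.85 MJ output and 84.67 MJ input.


EROI = E_out / E_in
= 70.85 / 84.67
= 0.8368

0.8368


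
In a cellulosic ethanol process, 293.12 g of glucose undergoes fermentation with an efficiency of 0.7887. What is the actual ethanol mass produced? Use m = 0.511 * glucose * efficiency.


Actual ethanol: m = 0.511 * 293.12 * 0.7887
m = 118.1349 g

118.1349 g


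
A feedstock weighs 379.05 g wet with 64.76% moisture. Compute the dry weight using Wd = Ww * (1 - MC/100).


Wd = Ww * (1 - MC/100)
= 379.05 * (1 - 64.76/100)
= 133.5772 g

133.5772 g


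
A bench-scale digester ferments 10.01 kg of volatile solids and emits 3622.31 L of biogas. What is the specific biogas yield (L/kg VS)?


Y = V / VS
= 3622.31 / 10.01
= 361.8691 L/kg VS

361.8691 L/kg VS


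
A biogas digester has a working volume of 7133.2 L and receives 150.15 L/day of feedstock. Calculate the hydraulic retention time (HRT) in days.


HRT = V / Q
= 7133.2 / 150.15
= 47.5072 days

47.5072 days


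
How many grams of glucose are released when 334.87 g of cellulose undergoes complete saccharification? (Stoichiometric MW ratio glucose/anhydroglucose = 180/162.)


glucose = cellulose * 180/162
= 334.87 * 180/162
= 372.0778 g

372.0778 g


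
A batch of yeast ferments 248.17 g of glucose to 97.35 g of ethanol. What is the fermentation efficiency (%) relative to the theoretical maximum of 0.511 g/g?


Fermentation efficiency = (actual / (0.511 * glucose)) * 100
= (97.35 / (0.511 * 248.17)) * 100
= 76.7654%

76.7654%


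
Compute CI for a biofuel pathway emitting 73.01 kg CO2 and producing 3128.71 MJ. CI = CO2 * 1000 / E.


CI = CO2 * 1000 / E
= 73.01 * 1000 / 3128.71
= 23.3355 g CO2/MJ

23.3355 g CO2/MJ


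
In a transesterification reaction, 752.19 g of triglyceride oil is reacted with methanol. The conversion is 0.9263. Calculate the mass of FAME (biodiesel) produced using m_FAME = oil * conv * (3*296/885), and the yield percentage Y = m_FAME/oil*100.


m_FAME = oil * conv * (3 * 296 / 885) = oil * conv * (888/885)
= 752.19 * 0.9263 * 888 / 885
= 699.1155 g
Y = m_FAME / oil * 100 = conv * (888/885) * 100
= 0.9263 * 888 / 885 * 100
= 92.94%

699.1155 g FAME; Y = 92.94%


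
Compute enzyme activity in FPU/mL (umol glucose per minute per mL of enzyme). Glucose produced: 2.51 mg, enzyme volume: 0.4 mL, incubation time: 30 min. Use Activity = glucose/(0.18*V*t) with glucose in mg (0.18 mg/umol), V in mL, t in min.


Activity = glucose_mg / (0.18 mg/umol * V_mL * t_min)
= 2.51 / (0.18 * 0.4 * 30)
= 1.1620 FPU/mL

1.1620 FPU/mL


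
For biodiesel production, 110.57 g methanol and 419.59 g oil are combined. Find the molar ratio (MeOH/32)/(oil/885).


Molar ratio = n_MeOH / n_oil = (MeOH/32) / (oil/885) = (MeOH * 885) / (32 * oil)
= (110.57 * 885) / (32 * 419.59)
= 7.2880

7.2880


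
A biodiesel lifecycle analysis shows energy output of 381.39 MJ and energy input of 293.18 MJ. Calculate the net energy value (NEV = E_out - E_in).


NEV = E_out - E_in
= 381.39 - 293.18
= 88.2100 MJ

88.2100 MJ


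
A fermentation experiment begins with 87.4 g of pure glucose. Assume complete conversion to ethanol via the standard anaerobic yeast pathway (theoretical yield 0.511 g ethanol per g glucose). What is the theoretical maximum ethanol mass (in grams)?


Theoretical ethanol yield: m_EtOH = 0.511 * m_glucose
m_EtOH = 0.511 * 87.4 = 44.6614 g

44.6614 g


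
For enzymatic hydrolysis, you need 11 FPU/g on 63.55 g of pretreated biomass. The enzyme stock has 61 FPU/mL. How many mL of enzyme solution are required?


V = dosage * m_sub / activity
V = 11 * 63.55 / 61
V = 11.4598 mL

11.4598 mL


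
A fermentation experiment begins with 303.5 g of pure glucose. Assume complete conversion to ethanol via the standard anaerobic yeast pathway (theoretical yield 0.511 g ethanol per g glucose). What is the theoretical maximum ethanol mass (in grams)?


Theoretical ethanol yield: m_EtOH = 0.511 * m_glucose
m_EtOH = 0.511 * 303.5 = 155.0885 g

155.0885 g


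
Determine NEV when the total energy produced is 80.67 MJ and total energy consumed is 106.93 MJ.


NEV = E_out - E_in
= 80.67 - 106.93
= -26.2600 MJ

-26.2600 MJ


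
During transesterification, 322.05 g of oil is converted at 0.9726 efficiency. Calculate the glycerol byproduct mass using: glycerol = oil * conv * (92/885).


glycerol = oil * conv * (92/885)
= 322.05 * 0.9726 * 92 / 885
= 32.5613 g

32.5613 g


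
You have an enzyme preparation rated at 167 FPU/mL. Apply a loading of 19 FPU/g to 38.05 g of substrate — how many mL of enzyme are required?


V = dosage * m_sub / activity
V = 19 * 38.05 / 167
V = 4.3290 mL

4.3290 mL


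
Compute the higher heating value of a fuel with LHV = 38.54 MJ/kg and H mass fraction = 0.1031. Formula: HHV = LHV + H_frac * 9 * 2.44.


HHV = LHV + H_frac * 9 * 2.44
= 38.54 + 0.1031 * 9 * 2.44
= 40.8041 MJ/kg

40.8041 MJ/kg


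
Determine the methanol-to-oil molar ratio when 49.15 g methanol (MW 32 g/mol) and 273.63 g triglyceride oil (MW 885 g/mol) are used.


Molar ratio = n_MeOH / n_oil = (MeOH/32) / (oil/885) = (MeOH * 885) / (32 * oil)
= (49.15 * 885) / (32 * 273.63)
= 4.9677

4.9677


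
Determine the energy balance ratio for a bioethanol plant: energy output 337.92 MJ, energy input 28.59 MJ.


EROI = E_out / E_in
= 337.92 / 28.59
= 11.8195

11.8195


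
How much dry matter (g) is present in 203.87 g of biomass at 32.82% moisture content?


Wd = Ww * (1 - MC/100)
= 203.87 * (1 - 32.82/100)
= 136.9599 g

136.9599 g


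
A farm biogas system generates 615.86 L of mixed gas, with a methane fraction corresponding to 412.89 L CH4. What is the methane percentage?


CH4% = V_CH4 / V_total * 100
= 412.89 / 615.86 * 100
= 67.0428%

67.0428%


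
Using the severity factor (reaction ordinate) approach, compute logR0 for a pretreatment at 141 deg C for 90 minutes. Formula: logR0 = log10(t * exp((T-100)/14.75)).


logR0 = log10(t * exp((T - 100) / 14.75))
= log10(90 * exp((141 - 100) / 14.75))
= 3.1614

3.1614


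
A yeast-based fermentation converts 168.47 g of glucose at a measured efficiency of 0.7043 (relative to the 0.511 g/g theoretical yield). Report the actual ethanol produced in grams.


Actual ethanol: m = 0.511 * 168.47 * 0.7043
m = 60.6319 g

60.6319 g


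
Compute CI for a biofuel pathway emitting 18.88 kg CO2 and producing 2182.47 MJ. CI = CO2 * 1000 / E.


CI = CO2 * 1000 / E
= 18.88 * 1000 / 2182.47
= 8.6507 g CO2/MJ

8.6507 g CO2/MJ


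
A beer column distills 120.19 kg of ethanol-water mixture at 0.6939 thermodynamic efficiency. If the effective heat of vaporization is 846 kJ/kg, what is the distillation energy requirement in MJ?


E = m * 846 / (eta * 1000)
= 120.19 * 846 / (0.6939 * 1000)
= 146.5351 MJ

146.5351 MJ


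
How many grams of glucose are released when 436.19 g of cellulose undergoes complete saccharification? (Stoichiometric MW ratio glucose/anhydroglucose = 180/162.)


glucose = cellulose * 180/162
= 436.19 * 180/162
= 484.6556 g

484.6556 g


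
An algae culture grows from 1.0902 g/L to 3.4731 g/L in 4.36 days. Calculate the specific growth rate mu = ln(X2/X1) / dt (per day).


mu = ln(X2/X1) / dt
= ln(3.4731/1.0902) / 4.36
= 0.2658 per day

0.2658 per day


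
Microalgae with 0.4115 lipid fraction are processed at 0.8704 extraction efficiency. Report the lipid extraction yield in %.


Y = lipid_content * extraction_eff * 100
= 0.4115 * 0.8704 * 100
= 35.8170%

35.8170%


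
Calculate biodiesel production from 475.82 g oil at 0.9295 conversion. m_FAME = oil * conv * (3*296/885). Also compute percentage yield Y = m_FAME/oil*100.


m_FAME = oil * conv * (3 * 296 / 885) = oil * conv * (888/885)
= 475.82 * 0.9295 * 888 / 885
= 443.7739 g
Y = m_FAME / oil * 100 = conv * (888/885) * 100
= 0.9295 * 888 / 885 * 100
= 93.27%

443.7739 g FAME; Y = 93.27%


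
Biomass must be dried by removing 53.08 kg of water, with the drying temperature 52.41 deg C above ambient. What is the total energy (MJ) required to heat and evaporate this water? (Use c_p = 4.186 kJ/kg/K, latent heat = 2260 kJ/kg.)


E = m_water * (4.186 * dT + 2260) / 1000
= 53.08 * (4.186 * 52.41 + 2260) / 1000
= 131.6059 MJ

131.6059 MJ
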